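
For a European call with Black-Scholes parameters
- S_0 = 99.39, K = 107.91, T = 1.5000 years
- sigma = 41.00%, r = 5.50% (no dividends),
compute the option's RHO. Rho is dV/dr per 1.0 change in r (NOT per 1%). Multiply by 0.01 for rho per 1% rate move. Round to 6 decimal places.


Answer: Rho = 59.779004

Derivation:
d1 = 0.2515784458; d2 = -0.2505669515
phi(d1) = 0.3865150817; exp(-qT) = 1.0000000000; exp(-rT) = 0.9208114379
N(d2) = 0.4010744678
Rho = K*T*exp(-rT)*N(d2) = 107.9100 * 1.5000 * 0.9208114379 * 0.4010744678 = 59.779004


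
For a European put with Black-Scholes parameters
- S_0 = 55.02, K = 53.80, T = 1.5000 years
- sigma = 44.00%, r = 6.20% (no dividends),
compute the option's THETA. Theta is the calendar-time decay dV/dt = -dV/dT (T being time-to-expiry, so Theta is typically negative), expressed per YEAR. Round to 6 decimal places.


Answer: Theta = -1.921002

Derivation:
d1 = 0.4836318723; d2 = -0.0552558711
phi(d1) = 0.3549109283; exp(-qT) = 1.0000000000; exp(-rT) = 0.9111935003
Theta = -S*exp(-qT)*phi(d1)*sigma/(2*sqrt(T)) + r*K*exp(-rT)*N(-d2) - q*S*exp(-qT)*N(-d1)
N(-d1) = 0.3143235755; N(-d2) = 0.5220326909; sqrt(T) = 1.2247448714
Term 1 = -55.0200 * 1.0000000000 * 0.3549109283 * 0.4400 / (2 * 1.2247448714) = -3.5076561175
Term 2 = 0.0620 * 53.8000 * 0.9111935003 * 0.5220326909 = 1.5866541746
Term 3 = 0 (no dividend yield, q = 0)
Theta = -3.5076561175 + (1.5866541746) + (0.0000000000) = -1.921002


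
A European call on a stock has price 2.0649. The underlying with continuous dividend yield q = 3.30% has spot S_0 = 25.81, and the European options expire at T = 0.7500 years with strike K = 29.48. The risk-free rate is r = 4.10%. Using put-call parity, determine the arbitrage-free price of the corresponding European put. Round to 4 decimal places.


Put-call parity: C - P = S_0 * exp(-qT) - K * exp(-rT).
S_0 * exp(-qT) = 25.8100 * 0.97555377 = 25.17904280
K * exp(-rT) = 29.4800 * 0.96971797 = 28.58728582
P = C - S*exp(-qT) + K*exp(-rT)
P = 2.0649 - 25.17904280 + 28.58728582 = 5.4731

Answer: Put price = 5.4731


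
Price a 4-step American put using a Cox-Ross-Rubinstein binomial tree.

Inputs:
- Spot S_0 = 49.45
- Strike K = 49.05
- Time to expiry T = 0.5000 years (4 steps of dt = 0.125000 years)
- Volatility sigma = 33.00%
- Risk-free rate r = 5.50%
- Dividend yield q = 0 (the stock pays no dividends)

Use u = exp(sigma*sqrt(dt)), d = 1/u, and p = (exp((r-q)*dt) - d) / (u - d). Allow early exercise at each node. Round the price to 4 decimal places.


dt = T/N = 0.125000
u = exp(sigma*sqrt(dt)) = 1.123751; d = 1/u = 0.889876
p = (exp((r-q)*dt) - d) / (u - d) = 0.500362
Discount per step: exp(-r*dt) = 0.993149
Stock lattice S(k, i) with i counting down-moves:
  k=0: S(0,0) = 49.4500
  k=1: S(1,0) = 55.5695; S(1,1) = 44.0044
  k=2: S(2,0) = 62.4463; S(2,1) = 49.4500; S(2,2) = 39.1585
  k=3: S(3,0) = 70.1741; S(3,1) = 55.5695; S(3,2) = 44.0044; S(3,3) = 34.8462
  k=4: S(4,0) = 78.8583; S(4,1) = 62.4463; S(4,2) = 49.4500; S(4,3) = 39.1585; S(4,4) = 31.0088
Terminal payoffs V(N, i) = max(K - S_T, 0):
  V(4,0) = 0.000000; V(4,1) = 0.000000; V(4,2) = 0.000000; V(4,3) = 9.891527; V(4,4) = 18.041183
Backward induction: V(k, i) = exp(-r*dt) * [p * V(k+1, i) + (1-p) * V(k+1, i+1)]; then take max(V_cont, immediate exercise) for American.
  V(3,0) = exp(-r*dt) * [p*0.000000 + (1-p)*0.000000] = 0.000000; exercise = 0.000000; V(3,0) = max -> 0.000000
  V(3,1) = exp(-r*dt) * [p*0.000000 + (1-p)*0.000000] = 0.000000; exercise = 0.000000; V(3,1) = max -> 0.000000
  V(3,2) = exp(-r*dt) * [p*0.000000 + (1-p)*9.891527] = 4.908320; exercise = 5.045608; V(3,2) = max -> 5.045608
  V(3,3) = exp(-r*dt) * [p*9.891527 + (1-p)*18.041183] = 13.867734; exercise = 14.203796; V(3,3) = max -> 14.203796
  V(2,0) = exp(-r*dt) * [p*0.000000 + (1-p)*0.000000] = 0.000000; exercise = 0.000000; V(2,0) = max -> 0.000000
  V(2,1) = exp(-r*dt) * [p*0.000000 + (1-p)*5.045608] = 2.503704; exercise = 0.000000; V(2,1) = max -> 2.503704
  V(2,2) = exp(-r*dt) * [p*5.045608 + (1-p)*14.203796] = 9.555465; exercise = 9.891527; V(2,2) = max -> 9.891527
  V(1,0) = exp(-r*dt) * [p*0.000000 + (1-p)*2.503704] = 1.242375; exercise = 0.000000; V(1,0) = max -> 1.242375
  V(1,1) = exp(-r*dt) * [p*2.503704 + (1-p)*9.891527] = 6.152496; exercise = 5.045608; V(1,1) = max -> 6.152496
  V(0,0) = exp(-r*dt) * [p*1.242375 + (1-p)*6.152496] = 3.670336; exercise = 0.000000; V(0,0) = max -> 3.670336

Answer: Price = V(0,0) = 3.6703


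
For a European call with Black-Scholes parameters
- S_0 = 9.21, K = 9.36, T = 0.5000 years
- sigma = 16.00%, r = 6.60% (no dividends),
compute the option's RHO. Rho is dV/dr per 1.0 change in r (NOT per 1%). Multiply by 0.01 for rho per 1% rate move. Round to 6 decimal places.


d1 = 0.2054548231; d2 = 0.0923177381
phi(d1) = 0.3906105015; exp(-qT) = 1.0000000000; exp(-rT) = 0.9675385596
N(d2) = 0.5367772022
Rho = K*T*exp(-rT)*N(d2) = 9.3600 * 0.5000 * 0.9675385596 * 0.5367772022 = 2.430570

Answer: Rho = 2.430570


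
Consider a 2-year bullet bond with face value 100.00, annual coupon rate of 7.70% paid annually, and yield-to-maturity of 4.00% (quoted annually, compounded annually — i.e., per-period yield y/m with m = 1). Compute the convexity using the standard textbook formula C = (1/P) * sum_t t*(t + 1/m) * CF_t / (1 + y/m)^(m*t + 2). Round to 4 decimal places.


Coupon per period c = face * coupon_rate / m = 7.700000
Periods per year m = 1; per-period yield y/m = 0.040000
Number of cashflows N = 2
Cashflows (t years, CF_t, discount factor 1/(1+y/m)^(m*t), PV):
  t = 1.0000: CF_t = 7.700000, DF = 0.961538, PV = 7.403846
  t = 2.0000: CF_t = 107.700000, DF = 0.924556, PV = 99.574704
Price P = sum_t PV_t = 106.978550
Convexity numerator sum_t t*(t + 1/m) * CF_t / (1+y/m)^(m*t + 2):
  t = 1.0000: term = 13.690544
  t = 2.0000: term = 552.374468
Convexity = (1/P) * sum = 566.065012 / 106.978550 = 5.291388

Answer: Convexity = 5.2914


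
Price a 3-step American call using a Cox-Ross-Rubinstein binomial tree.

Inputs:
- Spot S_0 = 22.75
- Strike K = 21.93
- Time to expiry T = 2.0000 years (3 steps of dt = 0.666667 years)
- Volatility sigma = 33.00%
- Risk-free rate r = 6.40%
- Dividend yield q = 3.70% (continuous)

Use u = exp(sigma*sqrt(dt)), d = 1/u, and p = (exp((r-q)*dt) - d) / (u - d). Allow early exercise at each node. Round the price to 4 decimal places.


dt = T/N = 0.666667
u = exp(sigma*sqrt(dt)) = 1.309236; d = 1/u = 0.763804
p = (exp((r-q)*dt) - d) / (u - d) = 0.466344
Discount per step: exp(-r*dt) = 0.958231
Stock lattice S(k, i) with i counting down-moves:
  k=0: S(0,0) = 22.7500
  k=1: S(1,0) = 29.7851; S(1,1) = 17.3765
  k=2: S(2,0) = 38.9958; S(2,1) = 22.7500; S(2,2) = 13.2723
  k=3: S(3,0) = 51.0547; S(3,1) = 29.7851; S(3,2) = 17.3765; S(3,3) = 10.1374
Terminal payoffs V(N, i) = max(S_T - K, 0):
  V(3,0) = 29.124657; V(3,1) = 7.855122; V(3,2) = 0.000000; V(3,3) = 0.000000
Backward induction: V(k, i) = exp(-r*dt) * [p * V(k+1, i) + (1-p) * V(k+1, i+1)]; then take max(V_cont, immediate exercise) for American.
  V(2,0) = exp(-r*dt) * [p*29.124657 + (1-p)*7.855122] = 17.031629; exercise = 17.065759; V(2,0) = max -> 17.065759
  V(2,1) = exp(-r*dt) * [p*7.855122 + (1-p)*0.000000] = 3.510179; exercise = 0.820000; V(2,1) = max -> 3.510179
  V(2,2) = exp(-r*dt) * [p*0.000000 + (1-p)*0.000000] = 0.000000; exercise = 0.000000; V(2,2) = max -> 0.000000
  V(1,0) = exp(-r*dt) * [p*17.065759 + (1-p)*3.510179] = 9.421075; exercise = 7.855122; V(1,0) = max -> 9.421075
  V(1,1) = exp(-r*dt) * [p*3.510179 + (1-p)*0.000000] = 1.568576; exercise = 0.000000; V(1,1) = max -> 1.568576
  V(0,0) = exp(-r*dt) * [p*9.421075 + (1-p)*1.568576] = 5.012064; exercise = 0.820000; V(0,0) = max -> 5.012064

Answer: Price = V(0,0) = 5.0121


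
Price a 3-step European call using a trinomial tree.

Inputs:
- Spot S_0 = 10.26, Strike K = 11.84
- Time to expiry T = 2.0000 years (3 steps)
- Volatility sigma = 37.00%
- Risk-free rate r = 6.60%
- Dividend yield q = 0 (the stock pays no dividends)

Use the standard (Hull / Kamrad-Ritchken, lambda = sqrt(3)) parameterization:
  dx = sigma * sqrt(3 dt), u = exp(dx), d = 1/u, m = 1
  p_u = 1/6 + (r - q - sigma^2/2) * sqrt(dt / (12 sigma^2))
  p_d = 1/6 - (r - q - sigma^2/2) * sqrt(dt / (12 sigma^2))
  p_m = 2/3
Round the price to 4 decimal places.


Answer: Price = V(0,0) = 2.1001

Derivation:
dt = T/N = 0.666667; dx = sigma*sqrt(3*dt) = 0.523259
u = exp(dx) = 1.687518; d = 1/u = 0.592586
p_u = 0.165106, p_m = 0.666667, p_d = 0.168227
Discount per step: exp(-r*dt) = 0.956954
Stock lattice S(k, j) with j the centered position index:
  k=0: S(0,+0) = 10.2600
  k=1: S(1,-1) = 6.0799; S(1,+0) = 10.2600; S(1,+1) = 17.3139
  k=2: S(2,-2) = 3.6029; S(2,-1) = 6.0799; S(2,+0) = 10.2600; S(2,+1) = 17.3139; S(2,+2) = 29.2176
  k=3: S(3,-3) = 2.1350; S(3,-2) = 3.6029; S(3,-1) = 6.0799; S(3,+0) = 10.2600; S(3,+1) = 17.3139; S(3,+2) = 29.2176; S(3,+3) = 49.3052
Terminal payoffs V(N, j) = max(S_T - K, 0):
  V(3,-3) = 0.000000; V(3,-2) = 0.000000; V(3,-1) = 0.000000; V(3,+0) = 0.000000; V(3,+1) = 5.473938; V(3,+2) = 17.377589; V(3,+3) = 37.465217
Backward induction: V(k, j) = exp(-r*dt) * [p_u * V(k+1, j+1) + p_m * V(k+1, j) + p_d * V(k+1, j-1)]
  V(2,-2) = exp(-r*dt) * [p_u*0.000000 + p_m*0.000000 + p_d*0.000000] = 0.000000
  V(2,-1) = exp(-r*dt) * [p_u*0.000000 + p_m*0.000000 + p_d*0.000000] = 0.000000
  V(2,+0) = exp(-r*dt) * [p_u*5.473938 + p_m*0.000000 + p_d*0.000000] = 0.864876
  V(2,+1) = exp(-r*dt) * [p_u*17.377589 + p_m*5.473938 + p_d*0.000000] = 6.237842
  V(2,+2) = exp(-r*dt) * [p_u*37.465217 + p_m*17.377589 + p_d*5.473938] = 17.887053
  V(1,-1) = exp(-r*dt) * [p_u*0.864876 + p_m*0.000000 + p_d*0.000000] = 0.136649
  V(1,+0) = exp(-r*dt) * [p_u*6.237842 + p_m*0.864876 + p_d*0.000000] = 1.537336
  V(1,+1) = exp(-r*dt) * [p_u*17.887053 + p_m*6.237842 + p_d*0.864876] = 6.944917
  V(0,+0) = exp(-r*dt) * [p_u*6.944917 + p_m*1.537336 + p_d*0.136649] = 2.100060


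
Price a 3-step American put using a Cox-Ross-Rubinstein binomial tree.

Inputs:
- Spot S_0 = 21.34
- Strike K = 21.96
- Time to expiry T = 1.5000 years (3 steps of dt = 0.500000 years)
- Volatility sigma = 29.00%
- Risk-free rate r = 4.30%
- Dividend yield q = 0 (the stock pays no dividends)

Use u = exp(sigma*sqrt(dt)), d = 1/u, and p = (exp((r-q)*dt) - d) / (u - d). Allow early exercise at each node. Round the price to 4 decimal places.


dt = T/N = 0.500000
u = exp(sigma*sqrt(dt)) = 1.227600; d = 1/u = 0.814598
p = (exp((r-q)*dt) - d) / (u - d) = 0.501535
Discount per step: exp(-r*dt) = 0.978729
Stock lattice S(k, i) with i counting down-moves:
  k=0: S(0,0) = 21.3400
  k=1: S(1,0) = 26.1970; S(1,1) = 17.3835
  k=2: S(2,0) = 32.1594; S(2,1) = 21.3400; S(2,2) = 14.1606
  k=3: S(3,0) = 39.4789; S(3,1) = 26.1970; S(3,2) = 17.3835; S(3,3) = 11.5352
Terminal payoffs V(N, i) = max(K - S_T, 0):
  V(3,0) = 0.000000; V(3,1) = 0.000000; V(3,2) = 4.576486; V(3,3) = 10.424833
Backward induction: V(k, i) = exp(-r*dt) * [p * V(k+1, i) + (1-p) * V(k+1, i+1)]; then take max(V_cont, immediate exercise) for American.
  V(2,0) = exp(-r*dt) * [p*0.000000 + (1-p)*0.000000] = 0.000000; exercise = 0.000000; V(2,0) = max -> 0.000000
  V(2,1) = exp(-r*dt) * [p*0.000000 + (1-p)*4.576486] = 2.232695; exercise = 0.620000; V(2,1) = max -> 2.232695
  V(2,2) = exp(-r*dt) * [p*4.576486 + (1-p)*10.424833] = 7.332330; exercise = 7.799430; V(2,2) = max -> 7.799430
  V(1,0) = exp(-r*dt) * [p*0.000000 + (1-p)*2.232695] = 1.089248; exercise = 0.000000; V(1,0) = max -> 1.089248
  V(1,1) = exp(-r*dt) * [p*2.232695 + (1-p)*7.799430] = 4.901004; exercise = 4.576486; V(1,1) = max -> 4.901004
  V(0,0) = exp(-r*dt) * [p*1.089248 + (1-p)*4.901004] = 2.925691; exercise = 0.620000; V(0,0) = max -> 2.925691

Answer: Price = V(0,0) = 2.9257


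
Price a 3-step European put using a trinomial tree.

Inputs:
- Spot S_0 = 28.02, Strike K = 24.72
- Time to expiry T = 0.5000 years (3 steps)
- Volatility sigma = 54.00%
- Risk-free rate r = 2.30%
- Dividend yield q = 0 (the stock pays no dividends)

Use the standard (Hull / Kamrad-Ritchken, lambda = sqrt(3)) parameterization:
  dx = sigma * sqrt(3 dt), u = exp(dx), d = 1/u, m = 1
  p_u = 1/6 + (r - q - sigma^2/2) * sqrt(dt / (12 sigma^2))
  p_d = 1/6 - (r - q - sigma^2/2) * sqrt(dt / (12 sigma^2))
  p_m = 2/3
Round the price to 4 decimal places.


Answer: Price = V(0,0) = 2.4895

Derivation:
dt = T/N = 0.166667; dx = sigma*sqrt(3*dt) = 0.381838
u = exp(dx) = 1.464974; d = 1/u = 0.682606
p_u = 0.139866, p_m = 0.666667, p_d = 0.193467
Discount per step: exp(-r*dt) = 0.996174
Stock lattice S(k, j) with j the centered position index:
  k=0: S(0,+0) = 28.0200
  k=1: S(1,-1) = 19.1266; S(1,+0) = 28.0200; S(1,+1) = 41.0486
  k=2: S(2,-2) = 13.0559; S(2,-1) = 19.1266; S(2,+0) = 28.0200; S(2,+1) = 41.0486; S(2,+2) = 60.1351
  k=3: S(3,-3) = 8.9121; S(3,-2) = 13.0559; S(3,-1) = 19.1266; S(3,+0) = 28.0200; S(3,+1) = 41.0486; S(3,+2) = 60.1351; S(3,+3) = 88.0964
Terminal payoffs V(N, j) = max(K - S_T, 0):
  V(3,-3) = 15.807939; V(3,-2) = 11.664060; V(3,-1) = 5.593384; V(3,+0) = 0.000000; V(3,+1) = 0.000000; V(3,+2) = 0.000000; V(3,+3) = 0.000000
Backward induction: V(k, j) = exp(-r*dt) * [p_u * V(k+1, j+1) + p_m * V(k+1, j) + p_d * V(k+1, j-1)]
  V(2,-2) = exp(-r*dt) * [p_u*5.593384 + p_m*11.664060 + p_d*15.807939] = 11.572234
  V(2,-1) = exp(-r*dt) * [p_u*0.000000 + p_m*5.593384 + p_d*11.664060] = 5.962631
  V(2,+0) = exp(-r*dt) * [p_u*0.000000 + p_m*0.000000 + p_d*5.593384] = 1.077994
  V(2,+1) = exp(-r*dt) * [p_u*0.000000 + p_m*0.000000 + p_d*0.000000] = 0.000000
  V(2,+2) = exp(-r*dt) * [p_u*0.000000 + p_m*0.000000 + p_d*0.000000] = 0.000000
  V(1,-1) = exp(-r*dt) * [p_u*1.077994 + p_m*5.962631 + p_d*11.572234] = 6.340356
  V(1,+0) = exp(-r*dt) * [p_u*0.000000 + p_m*1.077994 + p_d*5.962631] = 1.865071
  V(1,+1) = exp(-r*dt) * [p_u*0.000000 + p_m*0.000000 + p_d*1.077994] = 0.207758
  V(0,+0) = exp(-r*dt) * [p_u*0.207758 + p_m*1.865071 + p_d*6.340356] = 2.489527


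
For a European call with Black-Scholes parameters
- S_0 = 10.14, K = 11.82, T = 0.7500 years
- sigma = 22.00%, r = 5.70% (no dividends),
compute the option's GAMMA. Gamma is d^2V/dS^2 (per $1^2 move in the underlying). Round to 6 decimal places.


Answer: Gamma = 0.183586

Derivation:
d1 = -0.4850005418; d2 = -0.6755261307
phi(d1) = 0.3546757469; exp(-qT) = 1.0000000000; exp(-rT) = 0.9581508979
Gamma = exp(-qT) * phi(d1) / (S * sigma * sqrt(T)) = 1.0000000000 * 0.3546757469 / (10.1400 * 0.2200 * 0.8660254038) = 0.183586


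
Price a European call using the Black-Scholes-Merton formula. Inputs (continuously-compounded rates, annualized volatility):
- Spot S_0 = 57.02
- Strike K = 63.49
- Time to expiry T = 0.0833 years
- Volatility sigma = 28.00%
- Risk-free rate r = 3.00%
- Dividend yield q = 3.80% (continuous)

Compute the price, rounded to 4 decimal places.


Answer: Price = 0.2033

Derivation:
d1 = (ln(S/K) + (r - q + 0.5*sigma^2) * T) / (sigma * sqrt(T)) = -1.29783003
d2 = d1 - sigma * sqrt(T) = -1.37864290
exp(-rT) = 0.99750412; exp(-qT) = 0.99683960
C = S_0 * exp(-qT) * N(d1) - K * exp(-rT) * N(d2)
N(d1) = 0.09717287; N(d2) = 0.08400244
C = 57.0200 * 0.99683960 * 0.09717287 - 63.4900 * 0.99750412 * 0.08400244 = 0.2033


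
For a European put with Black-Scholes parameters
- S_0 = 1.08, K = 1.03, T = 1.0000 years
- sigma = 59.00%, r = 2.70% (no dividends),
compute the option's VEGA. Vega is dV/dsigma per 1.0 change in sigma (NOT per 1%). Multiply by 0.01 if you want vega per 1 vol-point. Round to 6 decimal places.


d1 = 0.4211054897; d2 = -0.1688945103
phi(d1) = 0.3650928954; exp(-qT) = 1.0000000000; exp(-rT) = 0.9733612415
Vega = S * exp(-qT) * phi(d1) * sqrt(T) = 1.0800 * 1.0000000000 * 0.3650928954 * 1.0000000000 = 0.394300

Answer: Vega = 0.394300


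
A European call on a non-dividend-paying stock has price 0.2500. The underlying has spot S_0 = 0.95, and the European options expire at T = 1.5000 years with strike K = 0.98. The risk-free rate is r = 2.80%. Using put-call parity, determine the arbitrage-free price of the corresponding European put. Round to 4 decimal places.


Answer: Put price = 0.2397

Derivation:
Put-call parity: C - P = S_0 * exp(-qT) - K * exp(-rT).
S_0 * exp(-qT) = 0.9500 * 1.00000000 = 0.95000000
K * exp(-rT) = 0.9800 * 0.95886978 = 0.93969238
P = C - S*exp(-qT) + K*exp(-rT)
P = 0.2500 - 0.95000000 + 0.93969238 = 0.2397


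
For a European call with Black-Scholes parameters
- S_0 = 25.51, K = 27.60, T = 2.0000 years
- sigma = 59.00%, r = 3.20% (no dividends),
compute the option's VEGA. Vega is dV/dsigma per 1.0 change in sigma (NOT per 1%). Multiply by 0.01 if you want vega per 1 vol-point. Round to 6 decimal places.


Answer: Vega = 13.288474

Derivation:
d1 = 0.3995210355; d2 = -0.4348649663
phi(d1) = 0.3683406601; exp(-qT) = 1.0000000000; exp(-rT) = 0.9380049995
Vega = S * exp(-qT) * phi(d1) * sqrt(T) = 25.5100 * 1.0000000000 * 0.3683406601 * 1.4142135624 = 13.288474


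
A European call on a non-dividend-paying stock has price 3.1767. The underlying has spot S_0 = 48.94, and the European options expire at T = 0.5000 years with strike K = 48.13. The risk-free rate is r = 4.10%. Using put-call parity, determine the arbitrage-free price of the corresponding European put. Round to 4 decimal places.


Put-call parity: C - P = S_0 * exp(-qT) - K * exp(-rT).
S_0 * exp(-qT) = 48.9400 * 1.00000000 = 48.94000000
K * exp(-rT) = 48.1300 * 0.97970870 = 47.15337956
P = C - S*exp(-qT) + K*exp(-rT)
P = 3.1767 - 48.94000000 + 47.15337956 = 1.3901

Answer: Put price = 1.3901


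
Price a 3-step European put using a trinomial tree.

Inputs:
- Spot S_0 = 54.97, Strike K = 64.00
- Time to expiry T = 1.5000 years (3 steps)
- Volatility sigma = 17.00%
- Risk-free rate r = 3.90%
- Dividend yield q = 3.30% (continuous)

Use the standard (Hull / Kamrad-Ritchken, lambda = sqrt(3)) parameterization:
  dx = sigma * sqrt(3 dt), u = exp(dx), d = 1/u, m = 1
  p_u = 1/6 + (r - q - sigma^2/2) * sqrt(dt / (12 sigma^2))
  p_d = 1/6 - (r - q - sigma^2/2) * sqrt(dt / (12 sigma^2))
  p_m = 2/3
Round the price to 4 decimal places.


Answer: Price = V(0,0) = 9.8565

Derivation:
dt = T/N = 0.500000; dx = sigma*sqrt(3*dt) = 0.208207
u = exp(dx) = 1.231468; d = 1/u = 0.812039
p_u = 0.156520, p_m = 0.666667, p_d = 0.176813
Discount per step: exp(-r*dt) = 0.980689
Stock lattice S(k, j) with j the centered position index:
  k=0: S(0,+0) = 54.9700
  k=1: S(1,-1) = 44.6378; S(1,+0) = 54.9700; S(1,+1) = 67.6938
  k=2: S(2,-2) = 36.2476; S(2,-1) = 44.6378; S(2,+0) = 54.9700; S(2,+1) = 67.6938; S(2,+2) = 83.3627
  k=3: S(3,-3) = 29.4345; S(3,-2) = 36.2476; S(3,-1) = 44.6378; S(3,+0) = 54.9700; S(3,+1) = 67.6938; S(3,+2) = 83.3627; S(3,+3) = 102.6585
Terminal payoffs V(N, j) = max(K - S_T, 0):
  V(3,-3) = 34.565493; V(3,-2) = 27.752358; V(3,-1) = 19.362204; V(3,+0) = 9.030000; V(3,+1) = 0.000000; V(3,+2) = 0.000000; V(3,+3) = 0.000000
Backward induction: V(k, j) = exp(-r*dt) * [p_u * V(k+1, j+1) + p_m * V(k+1, j) + p_d * V(k+1, j-1)]
  V(2,-2) = exp(-r*dt) * [p_u*19.362204 + p_m*27.752358 + p_d*34.565493] = 27.109945
  V(2,-1) = exp(-r*dt) * [p_u*9.030000 + p_m*19.362204 + p_d*27.752358] = 18.857166
  V(2,+0) = exp(-r*dt) * [p_u*0.000000 + p_m*9.030000 + p_d*19.362204] = 9.261122
  V(2,+1) = exp(-r*dt) * [p_u*0.000000 + p_m*0.000000 + p_d*9.030000] = 1.565787
  V(2,+2) = exp(-r*dt) * [p_u*0.000000 + p_m*0.000000 + p_d*0.000000] = 0.000000
  V(1,-1) = exp(-r*dt) * [p_u*9.261122 + p_m*18.857166 + p_d*27.109945] = 18.451059
  V(1,+0) = exp(-r*dt) * [p_u*1.565787 + p_m*9.261122 + p_d*18.857166] = 9.565000
  V(1,+1) = exp(-r*dt) * [p_u*0.000000 + p_m*1.565787 + p_d*9.261122] = 2.629564
  V(0,+0) = exp(-r*dt) * [p_u*2.629564 + p_m*9.565000 + p_d*18.451059] = 9.856543


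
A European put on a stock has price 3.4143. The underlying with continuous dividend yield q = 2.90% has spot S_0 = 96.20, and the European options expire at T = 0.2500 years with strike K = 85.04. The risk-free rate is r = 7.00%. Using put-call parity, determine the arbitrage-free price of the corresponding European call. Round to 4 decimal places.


Put-call parity: C - P = S_0 * exp(-qT) - K * exp(-rT).
S_0 * exp(-qT) = 96.2000 * 0.99277622 = 95.50507216
K * exp(-rT) = 85.0400 * 0.98265224 = 83.56474612
C = P + S*exp(-qT) - K*exp(-rT)
C = 3.4143 + 95.50507216 - 83.56474612 = 15.3546

Answer: Call price = 15.3546


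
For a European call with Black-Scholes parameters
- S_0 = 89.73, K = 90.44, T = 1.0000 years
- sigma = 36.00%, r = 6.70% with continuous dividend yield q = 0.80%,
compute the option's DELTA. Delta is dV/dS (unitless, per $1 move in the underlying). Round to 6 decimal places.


Answer: Delta = 0.621282

Derivation:
d1 = 0.3219958719; d2 = -0.0380041281
phi(d1) = 0.3787877701; exp(-qT) = 0.9920319148; exp(-rT) = 0.9351952013
N(d1) = 0.6262720891
Delta = exp(-qT) * N(d1) = 0.9920319148 * 0.6262720891 = 0.621282


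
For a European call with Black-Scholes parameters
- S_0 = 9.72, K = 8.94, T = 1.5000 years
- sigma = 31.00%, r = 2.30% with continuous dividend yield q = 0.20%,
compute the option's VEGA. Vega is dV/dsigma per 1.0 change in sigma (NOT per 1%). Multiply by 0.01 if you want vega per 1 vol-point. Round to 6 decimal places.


Answer: Vega = 4.192905

Derivation:
d1 = 0.4931245041; d2 = 0.1134535940
phi(d1) = 0.3532693713; exp(-qT) = 0.9970044955; exp(-rT) = 0.9660883397
Vega = S * exp(-qT) * phi(d1) * sqrt(T) = 9.7200 * 0.9970044955 * 0.3532693713 * 1.2247448714 = 4.192905


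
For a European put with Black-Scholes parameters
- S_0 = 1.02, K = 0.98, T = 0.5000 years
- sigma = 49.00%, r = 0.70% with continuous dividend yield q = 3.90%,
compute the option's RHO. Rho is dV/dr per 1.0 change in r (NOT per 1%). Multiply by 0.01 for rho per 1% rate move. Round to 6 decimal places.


Answer: Rho = -0.264358

Derivation:
d1 = 0.2425241609; d2 = -0.1039581618
phi(d1) = 0.3873806345; exp(-qT) = 0.9806888952; exp(-rT) = 0.9965061179
N(-d2) = 0.5413987247
Rho = -K*T*exp(-rT)*N(-d2) = -0.9800 * 0.5000 * 0.9965061179 * 0.5413987247 = -0.264358


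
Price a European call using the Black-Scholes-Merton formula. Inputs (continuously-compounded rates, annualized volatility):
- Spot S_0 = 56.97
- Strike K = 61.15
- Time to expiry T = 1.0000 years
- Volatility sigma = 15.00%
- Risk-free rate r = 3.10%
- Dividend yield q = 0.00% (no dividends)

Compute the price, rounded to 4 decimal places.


d1 = (ln(S/K) + (r - q + 0.5*sigma^2) * T) / (sigma * sqrt(T)) = -0.19036699
d2 = d1 - sigma * sqrt(T) = -0.34036699
exp(-rT) = 0.96947557; exp(-qT) = 1.00000000
C = S_0 * exp(-qT) * N(d1) - K * exp(-rT) * N(d2)
N(d1) = 0.42451078; N(d2) = 0.36679009
C = 56.9700 * 1.00000000 * 0.42451078 - 61.1500 * 0.96947557 * 0.36679009 = 2.4398

Answer: Price = 2.4398


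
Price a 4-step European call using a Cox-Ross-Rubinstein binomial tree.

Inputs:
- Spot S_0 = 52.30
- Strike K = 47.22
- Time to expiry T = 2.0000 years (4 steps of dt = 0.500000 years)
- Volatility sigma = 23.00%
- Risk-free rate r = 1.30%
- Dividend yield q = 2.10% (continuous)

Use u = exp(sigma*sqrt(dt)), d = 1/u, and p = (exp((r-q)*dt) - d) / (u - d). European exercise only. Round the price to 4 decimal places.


Answer: Price = V(0,0) = 8.7340

Derivation:
dt = T/N = 0.500000
u = exp(sigma*sqrt(dt)) = 1.176607; d = 1/u = 0.849902
p = (exp((r-q)*dt) - d) / (u - d) = 0.447212
Discount per step: exp(-r*dt) = 0.993521
Stock lattice S(k, i) with i counting down-moves:
  k=0: S(0,0) = 52.3000
  k=1: S(1,0) = 61.5365; S(1,1) = 44.4499
  k=2: S(2,0) = 72.4043; S(2,1) = 52.3000; S(2,2) = 37.7780
  k=3: S(3,0) = 85.1914; S(3,1) = 61.5365; S(3,2) = 44.4499; S(3,3) = 32.1076
  k=4: S(4,0) = 100.2367; S(4,1) = 72.4043; S(4,2) = 52.3000; S(4,3) = 37.7780; S(4,4) = 27.2883
Terminal payoffs V(N, i) = max(S_T - K, 0):
  V(4,0) = 53.016722; V(4,1) = 25.184286; V(4,2) = 5.080000; V(4,3) = 0.000000; V(4,4) = 0.000000
Backward induction: V(k, i) = exp(-r*dt) * [p * V(k+1, i) + (1-p) * V(k+1, i+1)].
  V(3,0) = exp(-r*dt) * [p*53.016722 + (1-p)*25.184286] = 37.387468
  V(3,1) = exp(-r*dt) * [p*25.184286 + (1-p)*5.080000] = 13.979708
  V(3,2) = exp(-r*dt) * [p*5.080000 + (1-p)*0.000000] = 2.257117
  V(3,3) = exp(-r*dt) * [p*0.000000 + (1-p)*0.000000] = 0.000000
  V(2,0) = exp(-r*dt) * [p*37.387468 + (1-p)*13.979708] = 24.289537
  V(2,1) = exp(-r*dt) * [p*13.979708 + (1-p)*2.257117] = 7.451008
  V(2,2) = exp(-r*dt) * [p*2.257117 + (1-p)*0.000000] = 1.002869
  V(1,0) = exp(-r*dt) * [p*24.289537 + (1-p)*7.451008] = 14.884332
  V(1,1) = exp(-r*dt) * [p*7.451008 + (1-p)*1.002869] = 3.861372
  V(0,0) = exp(-r*dt) * [p*14.884332 + (1-p)*3.861372] = 8.734013


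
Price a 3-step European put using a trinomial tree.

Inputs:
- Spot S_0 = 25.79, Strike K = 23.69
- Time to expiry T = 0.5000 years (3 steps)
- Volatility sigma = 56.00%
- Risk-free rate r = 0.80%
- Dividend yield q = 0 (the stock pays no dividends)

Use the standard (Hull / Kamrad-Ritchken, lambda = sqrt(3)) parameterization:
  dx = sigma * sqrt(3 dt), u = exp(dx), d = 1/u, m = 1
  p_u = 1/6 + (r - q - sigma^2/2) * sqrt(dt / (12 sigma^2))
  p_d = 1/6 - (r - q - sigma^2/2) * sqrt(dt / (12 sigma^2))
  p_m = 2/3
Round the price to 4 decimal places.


Answer: Price = V(0,0) = 2.8254

Derivation:
dt = T/N = 0.166667; dx = sigma*sqrt(3*dt) = 0.395980
u = exp(dx) = 1.485839; d = 1/u = 0.673020
p_u = 0.135352, p_m = 0.666667, p_d = 0.197981
Discount per step: exp(-r*dt) = 0.998668
Stock lattice S(k, j) with j the centered position index:
  k=0: S(0,+0) = 25.7900
  k=1: S(1,-1) = 17.3572; S(1,+0) = 25.7900; S(1,+1) = 38.3198
  k=2: S(2,-2) = 11.6817; S(2,-1) = 17.3572; S(2,+0) = 25.7900; S(2,+1) = 38.3198; S(2,+2) = 56.9371
  k=3: S(3,-3) = 7.8621; S(3,-2) = 11.6817; S(3,-1) = 17.3572; S(3,+0) = 25.7900; S(3,+1) = 38.3198; S(3,+2) = 56.9371; S(3,+3) = 84.5993
Terminal payoffs V(N, j) = max(K - S_T, 0):
  V(3,-3) = 15.827950; V(3,-2) = 12.008257; V(3,-1) = 6.332807; V(3,+0) = 0.000000; V(3,+1) = 0.000000; V(3,+2) = 0.000000; V(3,+3) = 0.000000
Backward induction: V(k, j) = exp(-r*dt) * [p_u * V(k+1, j+1) + p_m * V(k+1, j) + p_d * V(k+1, j-1)]
  V(2,-2) = exp(-r*dt) * [p_u*6.332807 + p_m*12.008257 + p_d*15.827950] = 11.980317
  V(2,-1) = exp(-r*dt) * [p_u*0.000000 + p_m*6.332807 + p_d*12.008257] = 6.590489
  V(2,+0) = exp(-r*dt) * [p_u*0.000000 + p_m*0.000000 + p_d*6.332807] = 1.252107
  V(2,+1) = exp(-r*dt) * [p_u*0.000000 + p_m*0.000000 + p_d*0.000000] = 0.000000
  V(2,+2) = exp(-r*dt) * [p_u*0.000000 + p_m*0.000000 + p_d*0.000000] = 0.000000
  V(1,-1) = exp(-r*dt) * [p_u*1.252107 + p_m*6.590489 + p_d*11.980317] = 6.925774
  V(1,+0) = exp(-r*dt) * [p_u*0.000000 + p_m*1.252107 + p_d*6.590489] = 2.136682
  V(1,+1) = exp(-r*dt) * [p_u*0.000000 + p_m*0.000000 + p_d*1.252107] = 0.247564
  V(0,+0) = exp(-r*dt) * [p_u*0.247564 + p_m*2.136682 + p_d*6.925774] = 2.825367


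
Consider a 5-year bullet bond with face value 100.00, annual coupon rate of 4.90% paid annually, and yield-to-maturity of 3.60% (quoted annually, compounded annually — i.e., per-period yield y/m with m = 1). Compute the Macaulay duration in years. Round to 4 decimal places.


Answer: Macaulay duration = 4.5684 years

Derivation:
Coupon per period c = face * coupon_rate / m = 4.900000
Periods per year m = 1; per-period yield y/m = 0.036000
Number of cashflows N = 5
Cashflows (t years, CF_t, discount factor 1/(1+y/m)^(m*t), PV):
  t = 1.0000: CF_t = 4.900000, DF = 0.965251, PV = 4.729730
  t = 2.0000: CF_t = 4.900000, DF = 0.931709, PV = 4.565376
  t = 3.0000: CF_t = 4.900000, DF = 0.899333, PV = 4.406734
  t = 4.0000: CF_t = 4.900000, DF = 0.868082, PV = 4.253604
  t = 5.0000: CF_t = 104.900000, DF = 0.837917, PV = 87.897538
Price P = sum_t PV_t = 105.852982
Macaulay numerator sum_t t * PV_t:
  t * PV_t at t = 1.0000: 4.729730
  t * PV_t at t = 2.0000: 9.130752
  t * PV_t at t = 3.0000: 13.220201
  t * PV_t at t = 4.0000: 17.014416
  t * PV_t at t = 5.0000: 439.487690
Macaulay duration D = (sum_t t * PV_t) / P = 483.582790 / 105.852982 = 4.568438


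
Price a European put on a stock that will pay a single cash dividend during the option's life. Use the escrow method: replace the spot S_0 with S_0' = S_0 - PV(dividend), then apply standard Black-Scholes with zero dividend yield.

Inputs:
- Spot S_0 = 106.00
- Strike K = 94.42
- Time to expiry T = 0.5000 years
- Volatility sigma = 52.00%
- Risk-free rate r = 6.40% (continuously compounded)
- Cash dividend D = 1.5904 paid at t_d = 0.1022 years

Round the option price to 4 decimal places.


PV(D) = D * exp(-r * t_d) = 1.5904 * 0.99348054 = 1.58003146
S_0' = S_0 - PV(D) = 106.0000 - 1.58003146 = 104.41996854
d1 = (ln(S_0'/K) + (r + sigma^2/2)*T) / (sigma*sqrt(T)) = 0.54465719
d2 = d1 - sigma*sqrt(T) = 0.17696166
exp(-rT) = 0.96850658
N(-d1) = 0.29299466; N(-d2) = 0.42976925
P = K * exp(-rT) * N(-d2) - S_0' * N(-d1) = 94.4200 * 0.96850658 * 0.42976925 - 104.41996854 * 0.29299466 = 8.7064

Answer: Price = 8.7064


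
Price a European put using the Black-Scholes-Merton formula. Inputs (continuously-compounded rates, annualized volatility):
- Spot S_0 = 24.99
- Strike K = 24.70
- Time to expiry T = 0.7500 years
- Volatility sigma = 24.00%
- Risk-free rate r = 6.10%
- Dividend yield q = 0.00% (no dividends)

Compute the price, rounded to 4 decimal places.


Answer: Price = 1.3894

Derivation:
d1 = (ln(S/K) + (r - q + 0.5*sigma^2) * T) / (sigma * sqrt(T)) = 0.38019719
d2 = d1 - sigma * sqrt(T) = 0.17235109
exp(-rT) = 0.95528075; exp(-qT) = 1.00000000
P = K * exp(-rT) * N(-d2) - S_0 * exp(-qT) * N(-d1)
N(-d1) = 0.35189952; N(-d2) = 0.43158076
P = 24.7000 * 0.95528075 * 0.43158076 - 24.9900 * 1.00000000 * 0.35189952 = 1.3894


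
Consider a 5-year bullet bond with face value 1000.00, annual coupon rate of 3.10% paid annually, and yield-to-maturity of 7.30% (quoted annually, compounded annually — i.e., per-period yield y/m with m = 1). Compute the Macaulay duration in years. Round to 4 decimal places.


Answer: Macaulay duration = 4.6745 years

Derivation:
Coupon per period c = face * coupon_rate / m = 31.000000
Periods per year m = 1; per-period yield y/m = 0.073000
Number of cashflows N = 5
Cashflows (t years, CF_t, discount factor 1/(1+y/m)^(m*t), PV):
  t = 1.0000: CF_t = 31.000000, DF = 0.931966, PV = 28.890960
  t = 2.0000: CF_t = 31.000000, DF = 0.868561, PV = 26.925405
  t = 3.0000: CF_t = 31.000000, DF = 0.809470, PV = 25.093574
  t = 4.0000: CF_t = 31.000000, DF = 0.754399, PV = 23.386369
  t = 5.0000: CF_t = 1031.000000, DF = 0.703075, PV = 724.869882
Price P = sum_t PV_t = 829.166191
Macaulay numerator sum_t t * PV_t:
  t * PV_t at t = 1.0000: 28.890960
  t * PV_t at t = 2.0000: 53.850811
  t * PV_t at t = 3.0000: 75.280723
  t * PV_t at t = 4.0000: 93.545478
  t * PV_t at t = 5.0000: 3624.349410
Macaulay duration D = (sum_t t * PV_t) / P = 3875.917382 / 829.166191 = 4.674476


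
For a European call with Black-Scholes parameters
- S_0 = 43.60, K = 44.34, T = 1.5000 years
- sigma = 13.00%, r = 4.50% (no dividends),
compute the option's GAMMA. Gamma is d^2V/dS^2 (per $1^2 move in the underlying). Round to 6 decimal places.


Answer: Gamma = 0.053096

Derivation:
d1 = 0.3978533228; d2 = 0.2386364895
phi(d1) = 0.3685856497; exp(-qT) = 1.0000000000; exp(-rT) = 0.9347277206
Gamma = exp(-qT) * phi(d1) / (S * sigma * sqrt(T)) = 1.0000000000 * 0.3685856497 / (43.6000 * 0.1300 * 1.2247448714) = 0.053096


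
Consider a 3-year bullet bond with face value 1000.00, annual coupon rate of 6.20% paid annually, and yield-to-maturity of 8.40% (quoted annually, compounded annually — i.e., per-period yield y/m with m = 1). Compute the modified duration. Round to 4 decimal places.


Coupon per period c = face * coupon_rate / m = 62.000000
Periods per year m = 1; per-period yield y/m = 0.084000
Number of cashflows N = 3
Cashflows (t years, CF_t, discount factor 1/(1+y/m)^(m*t), PV):
  t = 1.0000: CF_t = 62.000000, DF = 0.922509, PV = 57.195572
  t = 2.0000: CF_t = 62.000000, DF = 0.851023, PV = 52.763443
  t = 3.0000: CF_t = 1062.000000, DF = 0.785077, PV = 833.751580
Price P = sum_t PV_t = 943.710595
First compute Macaulay numerator sum_t t * PV_t:
  t * PV_t at t = 1.0000: 57.195572
  t * PV_t at t = 2.0000: 105.526886
  t * PV_t at t = 3.0000: 2501.254741
Macaulay duration D = 2663.977199 / 943.710595 = 2.822875
Modified duration = D / (1 + y/m) = 2.822875 / (1 + 0.084000) = 2.604128

Answer: Modified duration = 2.6041


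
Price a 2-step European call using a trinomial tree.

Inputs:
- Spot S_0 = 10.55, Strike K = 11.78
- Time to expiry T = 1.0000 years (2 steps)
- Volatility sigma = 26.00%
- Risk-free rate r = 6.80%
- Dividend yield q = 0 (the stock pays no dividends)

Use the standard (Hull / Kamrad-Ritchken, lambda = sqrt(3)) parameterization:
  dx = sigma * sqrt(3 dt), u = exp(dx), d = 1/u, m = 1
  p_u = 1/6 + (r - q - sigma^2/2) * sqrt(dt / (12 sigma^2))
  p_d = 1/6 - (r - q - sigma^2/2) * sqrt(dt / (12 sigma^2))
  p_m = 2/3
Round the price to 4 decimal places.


Answer: Price = V(0,0) = 0.9428

Derivation:
dt = T/N = 0.500000; dx = sigma*sqrt(3*dt) = 0.318434
u = exp(dx) = 1.374972; d = 1/u = 0.727287
p_u = 0.193517, p_m = 0.666667, p_d = 0.139816
Discount per step: exp(-r*dt) = 0.966572
Stock lattice S(k, j) with j the centered position index:
  k=0: S(0,+0) = 10.5500
  k=1: S(1,-1) = 7.6729; S(1,+0) = 10.5500; S(1,+1) = 14.5060
  k=2: S(2,-2) = 5.5804; S(2,-1) = 7.6729; S(2,+0) = 10.5500; S(2,+1) = 14.5060; S(2,+2) = 19.9453
Terminal payoffs V(N, j) = max(S_T - K, 0):
  V(2,-2) = 0.000000; V(2,-1) = 0.000000; V(2,+0) = 0.000000; V(2,+1) = 2.725959; V(2,+2) = 8.165293
Backward induction: V(k, j) = exp(-r*dt) * [p_u * V(k+1, j+1) + p_m * V(k+1, j) + p_d * V(k+1, j-1)]
  V(1,-1) = exp(-r*dt) * [p_u*0.000000 + p_m*0.000000 + p_d*0.000000] = 0.000000
  V(1,+0) = exp(-r*dt) * [p_u*2.725959 + p_m*0.000000 + p_d*0.000000] = 0.509885
  V(1,+1) = exp(-r*dt) * [p_u*8.165293 + p_m*2.725959 + p_d*0.000000] = 3.283857
  V(0,+0) = exp(-r*dt) * [p_u*3.283857 + p_m*0.509885 + p_d*0.000000] = 0.942798


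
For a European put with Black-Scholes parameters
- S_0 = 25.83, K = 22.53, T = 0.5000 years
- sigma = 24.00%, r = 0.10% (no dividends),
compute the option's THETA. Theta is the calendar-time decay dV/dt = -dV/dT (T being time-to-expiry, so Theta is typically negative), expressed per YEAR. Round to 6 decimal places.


d1 = 0.8932458806; d2 = 0.7235402531
phi(d1) = 0.2677015242; exp(-qT) = 1.0000000000; exp(-rT) = 0.9995001250
Theta = -S*exp(-qT)*phi(d1)*sigma/(2*sqrt(T)) + r*K*exp(-rT)*N(-d2) - q*S*exp(-qT)*N(-d1)
N(-d1) = 0.1858627565; N(-d2) = 0.2346740165; sqrt(T) = 0.7071067812
Term 1 = -25.8300 * 1.0000000000 * 0.2677015242 * 0.2400 / (2 * 0.7071067812) = -1.1734686563
Term 2 = 0.0010 * 22.5300 * 0.9995001250 * 0.2346740165 = 0.0052845626
Term 3 = 0 (no dividend yield, q = 0)
Theta = -1.1734686563 + (0.0052845626) + (0.0000000000) = -1.168184

Answer: Theta = -1.168184


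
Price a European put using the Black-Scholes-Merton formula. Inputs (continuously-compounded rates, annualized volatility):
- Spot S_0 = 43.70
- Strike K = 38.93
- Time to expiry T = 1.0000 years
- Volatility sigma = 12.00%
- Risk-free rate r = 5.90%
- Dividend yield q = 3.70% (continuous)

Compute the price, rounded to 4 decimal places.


d1 = (ln(S/K) + (r - q + 0.5*sigma^2) * T) / (sigma * sqrt(T)) = 1.20652450
d2 = d1 - sigma * sqrt(T) = 1.08652450
exp(-rT) = 0.94270677; exp(-qT) = 0.96367614
P = K * exp(-rT) * N(-d2) - S_0 * exp(-qT) * N(-d1)
N(-d1) = 0.11380766; N(-d2) = 0.13862350
P = 38.9300 * 0.94270677 * 0.13862350 - 43.7000 * 0.96367614 * 0.11380766 = 0.2947

Answer: Price = 0.2947


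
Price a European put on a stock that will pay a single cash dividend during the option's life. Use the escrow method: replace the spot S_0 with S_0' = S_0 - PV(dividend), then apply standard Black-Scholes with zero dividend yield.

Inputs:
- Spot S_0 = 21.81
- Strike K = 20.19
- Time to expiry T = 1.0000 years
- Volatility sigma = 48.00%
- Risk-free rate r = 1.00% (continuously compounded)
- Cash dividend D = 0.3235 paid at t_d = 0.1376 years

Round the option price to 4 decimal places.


Answer: Price = 3.2281

Derivation:
PV(D) = D * exp(-r * t_d) = 0.3235 * 0.99862495 = 0.32305517
S_0' = S_0 - PV(D) = 21.8100 - 0.32305517 = 21.48694483
d1 = (ln(S_0'/K) + (r + sigma^2/2)*T) / (sigma*sqrt(T)) = 0.39053771
d2 = d1 - sigma*sqrt(T) = -0.08946229
exp(-rT) = 0.99004983
N(-d1) = 0.34806949; N(-d2) = 0.53564274
P = K * exp(-rT) * N(-d2) - S_0' * N(-d1) = 20.1900 * 0.99004983 * 0.53564274 - 21.48694483 * 0.34806949 = 3.2281


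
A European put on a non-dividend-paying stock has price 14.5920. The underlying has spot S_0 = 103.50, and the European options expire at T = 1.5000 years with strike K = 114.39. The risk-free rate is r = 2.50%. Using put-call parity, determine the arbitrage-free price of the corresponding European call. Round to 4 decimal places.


Put-call parity: C - P = S_0 * exp(-qT) - K * exp(-rT).
S_0 * exp(-qT) = 103.5000 * 1.00000000 = 103.50000000
K * exp(-rT) = 114.3900 * 0.96319442 = 110.17980944
C = P + S*exp(-qT) - K*exp(-rT)
C = 14.5920 + 103.50000000 - 110.17980944 = 7.9122

Answer: Call price = 7.9122


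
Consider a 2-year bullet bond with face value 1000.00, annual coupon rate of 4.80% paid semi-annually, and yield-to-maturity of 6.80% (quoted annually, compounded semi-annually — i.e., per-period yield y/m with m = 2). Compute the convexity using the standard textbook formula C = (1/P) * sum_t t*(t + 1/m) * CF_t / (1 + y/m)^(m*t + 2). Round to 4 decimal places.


Answer: Convexity = 4.4567

Derivation:
Coupon per period c = face * coupon_rate / m = 24.000000
Periods per year m = 2; per-period yield y/m = 0.034000
Number of cashflows N = 4
Cashflows (t years, CF_t, discount factor 1/(1+y/m)^(m*t), PV):
  t = 0.5000: CF_t = 24.000000, DF = 0.967118, PV = 23.210832
  t = 1.0000: CF_t = 24.000000, DF = 0.935317, PV = 22.447613
  t = 1.5000: CF_t = 24.000000, DF = 0.904562, PV = 21.709490
  t = 2.0000: CF_t = 1024.000000, DF = 0.874818, PV = 895.813910
Price P = sum_t PV_t = 963.181844
Convexity numerator sum_t t*(t + 1/m) * CF_t / (1+y/m)^(m*t + 2):
  t = 0.5000: term = 10.854745
  t = 1.0000: term = 31.493458
  t = 1.5000: term = 60.915779
  t = 2.0000: term = 4189.350804
Convexity = (1/P) * sum = 4292.614786 / 963.181844 = 4.456702


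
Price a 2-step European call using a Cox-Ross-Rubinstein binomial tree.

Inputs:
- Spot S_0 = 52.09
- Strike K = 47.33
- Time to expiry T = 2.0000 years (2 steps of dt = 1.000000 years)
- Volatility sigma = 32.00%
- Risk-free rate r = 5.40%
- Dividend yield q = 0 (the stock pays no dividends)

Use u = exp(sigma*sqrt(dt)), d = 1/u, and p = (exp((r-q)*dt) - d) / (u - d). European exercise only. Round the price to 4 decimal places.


dt = T/N = 1.000000
u = exp(sigma*sqrt(dt)) = 1.377128; d = 1/u = 0.726149
p = (exp((r-q)*dt) - d) / (u - d) = 0.505908
Discount per step: exp(-r*dt) = 0.947432
Stock lattice S(k, i) with i counting down-moves:
  k=0: S(0,0) = 52.0900
  k=1: S(1,0) = 71.7346; S(1,1) = 37.8251
  k=2: S(2,0) = 98.7877; S(2,1) = 52.0900; S(2,2) = 27.4667
Terminal payoffs V(N, i) = max(S_T - K, 0):
  V(2,0) = 51.457689; V(2,1) = 4.760000; V(2,2) = 0.000000
Backward induction: V(k, i) = exp(-r*dt) * [p * V(k+1, i) + (1-p) * V(k+1, i+1)].
  V(1,0) = exp(-r*dt) * [p*51.457689 + (1-p)*4.760000] = 26.892624
  V(1,1) = exp(-r*dt) * [p*4.760000 + (1-p)*0.000000] = 2.281534
  V(0,0) = exp(-r*dt) * [p*26.892624 + (1-p)*2.281534] = 13.958033

Answer: Price = V(0,0) = 13.9580


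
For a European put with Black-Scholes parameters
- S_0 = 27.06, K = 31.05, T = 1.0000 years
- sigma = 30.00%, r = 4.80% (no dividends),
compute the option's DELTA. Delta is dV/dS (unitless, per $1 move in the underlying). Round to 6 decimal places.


d1 = -0.1484739521; d2 = -0.4484739521
phi(d1) = 0.3945691810; exp(-qT) = 1.0000000000; exp(-rT) = 0.9531337871
N(-d1) = 0.5590156294
Delta = -exp(-qT) * N(-d1) = -1.0000000000 * 0.5590156294 = -0.559016

Answer: Delta = -0.559016


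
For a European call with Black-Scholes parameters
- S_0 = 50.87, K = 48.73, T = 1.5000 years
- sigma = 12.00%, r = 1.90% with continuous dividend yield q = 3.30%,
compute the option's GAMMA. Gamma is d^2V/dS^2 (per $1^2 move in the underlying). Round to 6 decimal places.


Answer: Gamma = 0.049536

Derivation:
d1 = 0.2230294566; d2 = 0.0760600720
phi(d1) = 0.3891425296; exp(-qT) = 0.9517051581; exp(-rT) = 0.9719022941
Gamma = exp(-qT) * phi(d1) / (S * sigma * sqrt(T)) = 0.9517051581 * 0.3891425296 / (50.8700 * 0.1200 * 1.2247448714) = 0.049536
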